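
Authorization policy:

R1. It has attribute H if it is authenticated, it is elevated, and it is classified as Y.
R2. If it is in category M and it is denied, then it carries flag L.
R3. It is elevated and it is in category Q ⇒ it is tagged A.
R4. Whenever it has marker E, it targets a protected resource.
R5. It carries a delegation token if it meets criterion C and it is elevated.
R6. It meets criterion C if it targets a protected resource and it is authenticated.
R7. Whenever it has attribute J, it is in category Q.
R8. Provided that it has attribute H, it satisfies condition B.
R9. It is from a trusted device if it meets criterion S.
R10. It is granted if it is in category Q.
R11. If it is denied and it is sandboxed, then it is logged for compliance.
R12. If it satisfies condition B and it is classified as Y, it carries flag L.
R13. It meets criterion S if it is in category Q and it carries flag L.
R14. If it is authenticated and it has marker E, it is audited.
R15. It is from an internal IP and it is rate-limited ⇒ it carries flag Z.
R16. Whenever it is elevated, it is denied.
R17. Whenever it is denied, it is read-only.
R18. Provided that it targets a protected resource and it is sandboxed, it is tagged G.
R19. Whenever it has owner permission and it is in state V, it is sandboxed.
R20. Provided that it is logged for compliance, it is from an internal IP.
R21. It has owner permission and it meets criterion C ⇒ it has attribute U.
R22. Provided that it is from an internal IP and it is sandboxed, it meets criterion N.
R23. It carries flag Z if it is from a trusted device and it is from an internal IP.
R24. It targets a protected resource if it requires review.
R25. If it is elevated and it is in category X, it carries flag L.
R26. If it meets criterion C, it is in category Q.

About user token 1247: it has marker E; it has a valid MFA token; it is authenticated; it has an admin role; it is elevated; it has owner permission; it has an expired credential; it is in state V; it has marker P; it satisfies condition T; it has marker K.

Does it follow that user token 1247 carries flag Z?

Forward chaining from the given facts derives: targets a protected resource, meets criterion C, is audited, is denied, is read-only, is sandboxed, has attribute U, is in category Q, is tagged A, carries a delegation token, is granted, is logged for compliance, is tagged G, is from an internal IP, meets criterion N.
Rules concluding "it carries flag Z": R15 needs "it is rate-limited"; R23 needs "it is from a trusted device" — none of these are established.

No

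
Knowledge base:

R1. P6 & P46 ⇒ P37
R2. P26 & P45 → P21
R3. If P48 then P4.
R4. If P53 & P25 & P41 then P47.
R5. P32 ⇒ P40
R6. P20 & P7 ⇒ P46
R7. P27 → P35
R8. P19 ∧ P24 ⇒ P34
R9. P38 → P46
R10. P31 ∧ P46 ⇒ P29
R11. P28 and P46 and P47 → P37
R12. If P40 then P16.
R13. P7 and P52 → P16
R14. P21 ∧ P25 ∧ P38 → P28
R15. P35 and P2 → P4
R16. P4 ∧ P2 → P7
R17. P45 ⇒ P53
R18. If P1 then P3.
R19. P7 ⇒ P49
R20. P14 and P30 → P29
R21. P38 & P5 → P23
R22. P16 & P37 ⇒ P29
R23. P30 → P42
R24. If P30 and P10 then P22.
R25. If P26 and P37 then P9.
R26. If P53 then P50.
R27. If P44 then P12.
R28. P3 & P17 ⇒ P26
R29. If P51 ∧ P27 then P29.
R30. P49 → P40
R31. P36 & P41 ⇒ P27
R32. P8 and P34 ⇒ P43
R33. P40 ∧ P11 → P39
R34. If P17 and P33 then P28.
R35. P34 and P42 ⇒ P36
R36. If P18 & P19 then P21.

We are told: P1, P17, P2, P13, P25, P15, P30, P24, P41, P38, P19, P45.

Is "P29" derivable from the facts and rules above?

Yes

P34  (by R8: P19, P24)
P46  (by R9: P38)
P53  (by R17: P45)
P3  (by R18: P1)
P42  (by R23: P30)
P26  (by R28: P3, P17)
P36  (by R35: P34, P42)
P21  (by R2: P26, P45)
P47  (by R4: P53, P25, P41)
P28  (by R14: P21, P25, P38)
P27  (by R31: P36, P41)
P35  (by R7: P27)
P37  (by R11: P28, P46, P47)
P4  (by R15: P35, P2)
P7  (by R16: P4, P2)
P49  (by R19: P7)
P40  (by R30: P49)
P16  (by R12: P40)
P29  (by R22: P16, P37)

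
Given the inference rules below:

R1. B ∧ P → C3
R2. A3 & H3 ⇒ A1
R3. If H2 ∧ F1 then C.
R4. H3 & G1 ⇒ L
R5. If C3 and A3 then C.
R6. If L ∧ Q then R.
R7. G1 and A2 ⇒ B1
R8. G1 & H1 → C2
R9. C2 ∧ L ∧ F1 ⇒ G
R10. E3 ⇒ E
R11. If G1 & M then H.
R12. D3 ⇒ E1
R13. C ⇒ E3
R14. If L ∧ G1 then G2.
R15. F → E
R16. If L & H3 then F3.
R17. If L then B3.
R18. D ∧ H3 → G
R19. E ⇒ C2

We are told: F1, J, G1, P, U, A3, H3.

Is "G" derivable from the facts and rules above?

No

Forward chaining from the given facts derives: A1, L, G2, F3, B3.
Rules concluding G: R9 needs C2; R18 needs D — none of these are established.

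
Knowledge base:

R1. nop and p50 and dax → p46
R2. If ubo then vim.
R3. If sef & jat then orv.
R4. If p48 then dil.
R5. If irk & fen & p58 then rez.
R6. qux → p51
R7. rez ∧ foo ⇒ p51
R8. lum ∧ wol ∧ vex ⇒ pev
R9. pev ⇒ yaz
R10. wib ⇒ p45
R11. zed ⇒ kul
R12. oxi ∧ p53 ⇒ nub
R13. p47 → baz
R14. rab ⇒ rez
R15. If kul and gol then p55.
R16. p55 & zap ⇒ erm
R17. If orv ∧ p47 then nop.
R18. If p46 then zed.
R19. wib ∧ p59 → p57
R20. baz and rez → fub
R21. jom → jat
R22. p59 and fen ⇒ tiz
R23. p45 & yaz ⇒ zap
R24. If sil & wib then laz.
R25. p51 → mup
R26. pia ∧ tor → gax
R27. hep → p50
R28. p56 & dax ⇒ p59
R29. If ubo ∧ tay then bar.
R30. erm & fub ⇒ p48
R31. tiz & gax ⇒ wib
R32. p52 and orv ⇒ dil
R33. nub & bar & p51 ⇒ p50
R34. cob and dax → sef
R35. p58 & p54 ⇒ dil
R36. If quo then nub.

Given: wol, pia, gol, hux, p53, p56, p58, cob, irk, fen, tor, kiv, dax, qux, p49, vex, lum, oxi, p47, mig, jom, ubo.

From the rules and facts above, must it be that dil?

Forward chaining from the given facts derives: vim, rez, p51, pev, yaz, nub, baz, fub, jat, mup, gax, p59, sef, orv, nop, tiz, wib, p45, p57, zap.
Rules concluding dil: R4 needs p48; R32 needs p52; R35 needs p54 — none of these are established.

No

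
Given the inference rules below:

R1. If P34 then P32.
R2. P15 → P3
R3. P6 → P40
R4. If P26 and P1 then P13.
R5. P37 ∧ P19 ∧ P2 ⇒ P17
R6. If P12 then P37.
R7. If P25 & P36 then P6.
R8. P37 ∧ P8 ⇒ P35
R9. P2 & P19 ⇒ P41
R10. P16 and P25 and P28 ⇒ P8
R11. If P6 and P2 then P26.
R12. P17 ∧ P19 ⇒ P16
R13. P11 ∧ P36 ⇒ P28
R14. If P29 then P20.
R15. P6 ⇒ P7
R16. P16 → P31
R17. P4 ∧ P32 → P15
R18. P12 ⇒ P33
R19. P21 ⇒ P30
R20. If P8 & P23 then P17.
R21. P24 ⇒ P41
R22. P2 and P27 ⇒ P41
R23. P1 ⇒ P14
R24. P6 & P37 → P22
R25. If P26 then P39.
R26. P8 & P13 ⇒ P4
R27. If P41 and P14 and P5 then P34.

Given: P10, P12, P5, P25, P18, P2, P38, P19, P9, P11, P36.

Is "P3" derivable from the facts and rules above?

Forward chaining from the given facts derives: P37, P6, P41, P26, P28, P7, P33, P22, P39, P40, P17, P16, P31, P8, P35.
The only rule concluding P3 is R2, which needs P15; that is never established.

No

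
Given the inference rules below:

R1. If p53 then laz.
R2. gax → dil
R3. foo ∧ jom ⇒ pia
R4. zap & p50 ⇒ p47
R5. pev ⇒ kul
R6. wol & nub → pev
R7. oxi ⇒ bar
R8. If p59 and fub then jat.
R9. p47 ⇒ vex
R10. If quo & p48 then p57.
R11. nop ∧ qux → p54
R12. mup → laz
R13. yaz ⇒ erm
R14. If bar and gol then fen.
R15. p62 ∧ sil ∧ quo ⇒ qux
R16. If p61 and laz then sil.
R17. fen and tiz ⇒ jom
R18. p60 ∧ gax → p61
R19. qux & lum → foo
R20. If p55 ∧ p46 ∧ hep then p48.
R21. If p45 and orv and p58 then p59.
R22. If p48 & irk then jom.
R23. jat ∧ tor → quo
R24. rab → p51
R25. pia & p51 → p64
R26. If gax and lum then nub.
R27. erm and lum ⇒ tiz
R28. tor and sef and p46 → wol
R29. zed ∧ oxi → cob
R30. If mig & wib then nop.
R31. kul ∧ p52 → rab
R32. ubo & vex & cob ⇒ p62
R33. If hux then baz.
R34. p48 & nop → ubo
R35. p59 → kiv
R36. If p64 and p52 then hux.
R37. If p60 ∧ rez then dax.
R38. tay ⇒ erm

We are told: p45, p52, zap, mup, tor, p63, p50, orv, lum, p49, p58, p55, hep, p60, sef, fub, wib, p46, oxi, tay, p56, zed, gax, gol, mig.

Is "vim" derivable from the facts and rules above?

No

Forward chaining from the given facts derives: dil, p47, bar, vex, laz, fen, p61, p48, p59, nub, wol, cob, nop, ubo, kiv, erm, pev, jat, sil, quo, tiz, p62, kul, p57, qux, jom, foo, rab, pia, p54, p51, p64, hux, baz.
No rule has vim as its conclusion, and it is not among the given facts.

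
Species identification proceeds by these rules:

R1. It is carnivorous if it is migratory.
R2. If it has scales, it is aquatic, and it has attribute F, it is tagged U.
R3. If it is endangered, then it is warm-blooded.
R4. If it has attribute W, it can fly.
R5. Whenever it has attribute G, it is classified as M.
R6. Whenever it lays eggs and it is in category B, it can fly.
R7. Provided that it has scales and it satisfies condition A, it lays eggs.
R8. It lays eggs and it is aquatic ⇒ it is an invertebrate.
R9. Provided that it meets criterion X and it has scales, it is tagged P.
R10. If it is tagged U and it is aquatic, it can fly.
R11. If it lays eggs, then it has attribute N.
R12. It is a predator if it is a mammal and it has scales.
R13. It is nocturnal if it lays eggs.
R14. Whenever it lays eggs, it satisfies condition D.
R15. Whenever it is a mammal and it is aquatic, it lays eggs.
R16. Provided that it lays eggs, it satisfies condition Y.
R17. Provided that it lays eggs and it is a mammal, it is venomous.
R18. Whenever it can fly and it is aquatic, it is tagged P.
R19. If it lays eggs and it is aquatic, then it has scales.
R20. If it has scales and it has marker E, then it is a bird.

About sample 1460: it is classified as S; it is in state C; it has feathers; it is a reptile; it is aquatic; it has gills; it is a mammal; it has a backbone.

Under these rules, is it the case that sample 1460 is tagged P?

Forward chaining from the given facts derives: lays eggs, satisfies condition Y, is venomous, has scales, is an invertebrate, has attribute N, is a predator, is nocturnal, satisfies condition D.
Rules concluding "it is tagged P": R9 needs "it meets criterion X"; R18 needs "it can fly" — none of these are established.

No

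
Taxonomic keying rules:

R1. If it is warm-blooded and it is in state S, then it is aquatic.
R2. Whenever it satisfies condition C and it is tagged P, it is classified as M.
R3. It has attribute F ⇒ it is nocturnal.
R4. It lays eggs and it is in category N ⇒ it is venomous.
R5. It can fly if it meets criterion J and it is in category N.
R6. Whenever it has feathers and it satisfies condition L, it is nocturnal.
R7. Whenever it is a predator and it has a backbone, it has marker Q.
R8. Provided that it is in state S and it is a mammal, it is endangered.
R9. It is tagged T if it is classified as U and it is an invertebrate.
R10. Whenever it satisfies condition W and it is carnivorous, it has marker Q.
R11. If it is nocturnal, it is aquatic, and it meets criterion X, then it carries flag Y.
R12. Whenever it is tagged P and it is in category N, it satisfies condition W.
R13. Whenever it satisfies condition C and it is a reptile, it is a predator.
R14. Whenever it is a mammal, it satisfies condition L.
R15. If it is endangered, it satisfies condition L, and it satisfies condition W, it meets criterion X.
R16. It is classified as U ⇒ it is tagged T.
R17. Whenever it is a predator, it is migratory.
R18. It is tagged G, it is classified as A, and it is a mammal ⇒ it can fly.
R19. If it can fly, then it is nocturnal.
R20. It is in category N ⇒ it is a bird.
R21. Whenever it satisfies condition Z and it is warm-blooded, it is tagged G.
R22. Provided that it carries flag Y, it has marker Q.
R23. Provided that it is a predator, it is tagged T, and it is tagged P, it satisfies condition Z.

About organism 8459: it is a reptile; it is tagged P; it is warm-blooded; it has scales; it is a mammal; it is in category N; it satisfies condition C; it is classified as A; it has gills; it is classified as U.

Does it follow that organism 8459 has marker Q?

Forward chaining from the given facts derives: is classified as M, satisfies condition W, is a predator, satisfies condition L, is tagged T, is migratory, is a bird, satisfies condition Z, is tagged G, can fly, is nocturnal.
Rules concluding "it has marker Q": R7 needs "it has a backbone"; R10 needs "it is carnivorous"; R22 needs "it carries flag Y" — none of these are established.

No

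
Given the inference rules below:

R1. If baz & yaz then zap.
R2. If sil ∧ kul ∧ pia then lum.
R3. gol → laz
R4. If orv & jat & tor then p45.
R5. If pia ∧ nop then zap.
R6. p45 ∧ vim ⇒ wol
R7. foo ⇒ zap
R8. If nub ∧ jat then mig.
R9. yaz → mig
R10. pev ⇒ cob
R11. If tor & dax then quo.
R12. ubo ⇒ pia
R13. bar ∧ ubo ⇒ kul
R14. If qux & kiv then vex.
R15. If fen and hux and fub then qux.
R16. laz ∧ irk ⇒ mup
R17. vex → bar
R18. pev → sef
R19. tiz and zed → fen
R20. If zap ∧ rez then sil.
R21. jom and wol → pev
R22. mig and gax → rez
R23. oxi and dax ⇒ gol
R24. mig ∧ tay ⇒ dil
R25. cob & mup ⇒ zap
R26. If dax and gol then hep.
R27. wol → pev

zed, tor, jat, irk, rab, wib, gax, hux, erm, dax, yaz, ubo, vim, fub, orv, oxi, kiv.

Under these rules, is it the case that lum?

No

Forward chaining from the given facts derives: p45, wol, mig, quo, pia, rez, gol, hep, pev, laz, cob, mup, sef, zap, sil.
The only rule concluding lum is R2, which needs kul; that is never established.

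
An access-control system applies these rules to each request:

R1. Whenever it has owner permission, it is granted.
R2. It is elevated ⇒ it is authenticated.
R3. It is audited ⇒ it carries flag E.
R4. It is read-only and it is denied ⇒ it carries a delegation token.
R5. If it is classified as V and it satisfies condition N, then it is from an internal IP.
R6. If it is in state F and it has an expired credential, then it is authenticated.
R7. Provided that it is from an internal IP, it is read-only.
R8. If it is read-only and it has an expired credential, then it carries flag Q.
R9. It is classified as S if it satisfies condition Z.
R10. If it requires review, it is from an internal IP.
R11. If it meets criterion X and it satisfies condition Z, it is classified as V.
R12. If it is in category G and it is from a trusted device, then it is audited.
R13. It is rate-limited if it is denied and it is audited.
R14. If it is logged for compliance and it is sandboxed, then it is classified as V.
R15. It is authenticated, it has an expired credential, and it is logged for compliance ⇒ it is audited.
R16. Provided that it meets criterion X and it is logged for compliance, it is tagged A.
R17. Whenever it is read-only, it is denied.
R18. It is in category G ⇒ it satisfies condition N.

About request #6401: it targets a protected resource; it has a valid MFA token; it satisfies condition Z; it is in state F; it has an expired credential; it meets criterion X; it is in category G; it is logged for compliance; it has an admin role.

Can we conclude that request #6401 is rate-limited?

Yes

By R6 (it is in state F, it has an expired credential): it is authenticated.
By R11 (it meets criterion X, it satisfies condition Z): it is classified as V.
By R15 (it is authenticated, it has an expired credential, it is logged for compliance): it is audited.
By R18 (it is in category G): it satisfies condition N.
By R5 (it is classified as V, it satisfies condition N): it is from an internal IP.
By R7 (it is from an internal IP): it is read-only.
By R17 (it is read-only): it is denied.
By R13 (it is denied, it is audited): it is rate-limited.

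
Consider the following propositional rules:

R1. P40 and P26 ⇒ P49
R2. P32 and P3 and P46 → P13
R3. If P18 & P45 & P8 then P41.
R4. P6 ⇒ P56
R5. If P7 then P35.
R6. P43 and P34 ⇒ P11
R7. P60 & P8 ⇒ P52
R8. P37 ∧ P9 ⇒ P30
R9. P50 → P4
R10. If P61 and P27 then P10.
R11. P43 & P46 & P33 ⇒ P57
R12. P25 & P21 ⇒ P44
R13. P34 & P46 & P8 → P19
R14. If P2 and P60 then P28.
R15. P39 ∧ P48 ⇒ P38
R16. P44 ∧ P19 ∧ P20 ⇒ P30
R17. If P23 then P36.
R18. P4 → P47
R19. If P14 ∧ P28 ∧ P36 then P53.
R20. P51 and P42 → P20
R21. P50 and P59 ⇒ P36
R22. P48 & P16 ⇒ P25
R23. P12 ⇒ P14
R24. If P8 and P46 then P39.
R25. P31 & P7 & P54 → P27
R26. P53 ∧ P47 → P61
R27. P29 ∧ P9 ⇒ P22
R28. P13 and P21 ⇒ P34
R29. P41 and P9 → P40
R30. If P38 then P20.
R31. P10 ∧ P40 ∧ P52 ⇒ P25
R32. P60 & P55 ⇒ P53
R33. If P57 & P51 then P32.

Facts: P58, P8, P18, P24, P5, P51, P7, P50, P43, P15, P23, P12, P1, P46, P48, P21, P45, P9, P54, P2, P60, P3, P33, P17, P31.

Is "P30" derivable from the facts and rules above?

Yes

P41  (by R3: P18, P45, P8)
P52  (by R7: P60, P8)
P4  (by R9: P50)
P57  (by R11: P43, P46, P33)
P28  (by R14: P2, P60)
P36  (by R17: P23)
P47  (by R18: P4)
P14  (by R23: P12)
P39  (by R24: P8, P46)
P27  (by R25: P31, P7, P54)
P40  (by R29: P41, P9)
P32  (by R33: P57, P51)
P13  (by R2: P32, P3, P46)
P38  (by R15: P39, P48)
P53  (by R19: P14, P28, P36)
P61  (by R26: P53, P47)
P34  (by R28: P13, P21)
P20  (by R30: P38)
P10  (by R10: P61, P27)
P19  (by R13: P34, P46, P8)
P25  (by R31: P10, P40, P52)
P44  (by R12: P25, P21)
P30  (by R16: P44, P19, P20)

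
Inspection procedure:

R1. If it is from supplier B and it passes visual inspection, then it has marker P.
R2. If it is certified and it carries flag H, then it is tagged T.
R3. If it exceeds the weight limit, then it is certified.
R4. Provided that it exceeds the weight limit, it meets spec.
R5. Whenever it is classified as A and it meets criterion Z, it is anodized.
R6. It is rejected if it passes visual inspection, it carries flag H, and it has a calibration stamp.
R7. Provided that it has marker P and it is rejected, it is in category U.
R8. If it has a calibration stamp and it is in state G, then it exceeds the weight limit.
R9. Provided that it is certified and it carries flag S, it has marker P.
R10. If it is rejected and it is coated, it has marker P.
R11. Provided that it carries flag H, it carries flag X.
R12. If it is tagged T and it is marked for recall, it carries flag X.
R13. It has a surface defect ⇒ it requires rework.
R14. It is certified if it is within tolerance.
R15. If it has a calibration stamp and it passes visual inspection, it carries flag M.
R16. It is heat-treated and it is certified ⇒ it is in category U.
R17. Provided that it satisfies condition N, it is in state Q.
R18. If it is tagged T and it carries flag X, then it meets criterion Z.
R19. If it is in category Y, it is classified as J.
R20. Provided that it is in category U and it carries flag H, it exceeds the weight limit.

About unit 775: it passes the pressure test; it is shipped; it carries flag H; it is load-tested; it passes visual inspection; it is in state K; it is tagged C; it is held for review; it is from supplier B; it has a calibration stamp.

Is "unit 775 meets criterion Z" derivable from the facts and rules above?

By R1 (it is from supplier B, it passes visual inspection): it has marker P.
By R6 (it passes visual inspection, it carries flag H, it has a calibration stamp): it is rejected.
By R7 (it has marker P, it is rejected): it is in category U.
By R11 (it carries flag H): it carries flag X.
By R20 (it is in category U, it carries flag H): it exceeds the weight limit.
By R3 (it exceeds the weight limit): it is certified.
By R2 (it is certified, it carries flag H): it is tagged T.
By R18 (it is tagged T, it carries flag X): it meets criterion Z.

Yes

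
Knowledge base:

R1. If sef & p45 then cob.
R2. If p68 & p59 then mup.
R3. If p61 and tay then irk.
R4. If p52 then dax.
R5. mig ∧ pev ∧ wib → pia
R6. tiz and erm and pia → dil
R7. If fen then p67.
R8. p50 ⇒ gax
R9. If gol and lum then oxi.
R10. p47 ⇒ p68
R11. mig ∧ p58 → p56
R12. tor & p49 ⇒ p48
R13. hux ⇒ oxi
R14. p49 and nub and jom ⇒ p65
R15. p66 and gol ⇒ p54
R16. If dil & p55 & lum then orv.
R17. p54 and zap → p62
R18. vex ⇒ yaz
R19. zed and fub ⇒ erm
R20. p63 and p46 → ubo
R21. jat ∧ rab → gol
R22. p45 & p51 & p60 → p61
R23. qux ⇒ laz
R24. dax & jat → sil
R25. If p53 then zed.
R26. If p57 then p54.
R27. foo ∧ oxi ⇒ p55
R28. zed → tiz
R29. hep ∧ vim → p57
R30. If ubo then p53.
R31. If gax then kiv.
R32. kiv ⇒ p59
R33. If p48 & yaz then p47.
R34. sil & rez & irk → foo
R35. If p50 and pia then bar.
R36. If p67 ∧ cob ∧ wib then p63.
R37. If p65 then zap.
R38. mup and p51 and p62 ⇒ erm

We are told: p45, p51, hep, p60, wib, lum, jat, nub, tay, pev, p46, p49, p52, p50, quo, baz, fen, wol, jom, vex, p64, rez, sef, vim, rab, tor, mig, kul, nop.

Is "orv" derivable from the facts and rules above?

Yes

cob  (by R1: sef, p45)
dax  (by R4: p52)
pia  (by R5: mig, pev, wib)
p67  (by R7: fen)
gax  (by R8: p50)
p48  (by R12: tor, p49)
p65  (by R14: p49, nub, jom)
yaz  (by R18: vex)
gol  (by R21: jat, rab)
p61  (by R22: p45, p51, p60)
sil  (by R24: dax, jat)
p57  (by R29: hep, vim)
kiv  (by R31: gax)
p59  (by R32: kiv)
p47  (by R33: p48, yaz)
p63  (by R36: p67, cob, wib)
zap  (by R37: p65)
irk  (by R3: p61, tay)
oxi  (by R9: gol, lum)
p68  (by R10: p47)
ubo  (by R20: p63, p46)
p54  (by R26: p57)
p53  (by R30: ubo)
foo  (by R34: sil, rez, irk)
mup  (by R2: p68, p59)
p62  (by R17: p54, zap)
zed  (by R25: p53)
p55  (by R27: foo, oxi)
tiz  (by R28: zed)
erm  (by R38: mup, p51, p62)
dil  (by R6: tiz, erm, pia)
orv  (by R16: dil, p55, lum)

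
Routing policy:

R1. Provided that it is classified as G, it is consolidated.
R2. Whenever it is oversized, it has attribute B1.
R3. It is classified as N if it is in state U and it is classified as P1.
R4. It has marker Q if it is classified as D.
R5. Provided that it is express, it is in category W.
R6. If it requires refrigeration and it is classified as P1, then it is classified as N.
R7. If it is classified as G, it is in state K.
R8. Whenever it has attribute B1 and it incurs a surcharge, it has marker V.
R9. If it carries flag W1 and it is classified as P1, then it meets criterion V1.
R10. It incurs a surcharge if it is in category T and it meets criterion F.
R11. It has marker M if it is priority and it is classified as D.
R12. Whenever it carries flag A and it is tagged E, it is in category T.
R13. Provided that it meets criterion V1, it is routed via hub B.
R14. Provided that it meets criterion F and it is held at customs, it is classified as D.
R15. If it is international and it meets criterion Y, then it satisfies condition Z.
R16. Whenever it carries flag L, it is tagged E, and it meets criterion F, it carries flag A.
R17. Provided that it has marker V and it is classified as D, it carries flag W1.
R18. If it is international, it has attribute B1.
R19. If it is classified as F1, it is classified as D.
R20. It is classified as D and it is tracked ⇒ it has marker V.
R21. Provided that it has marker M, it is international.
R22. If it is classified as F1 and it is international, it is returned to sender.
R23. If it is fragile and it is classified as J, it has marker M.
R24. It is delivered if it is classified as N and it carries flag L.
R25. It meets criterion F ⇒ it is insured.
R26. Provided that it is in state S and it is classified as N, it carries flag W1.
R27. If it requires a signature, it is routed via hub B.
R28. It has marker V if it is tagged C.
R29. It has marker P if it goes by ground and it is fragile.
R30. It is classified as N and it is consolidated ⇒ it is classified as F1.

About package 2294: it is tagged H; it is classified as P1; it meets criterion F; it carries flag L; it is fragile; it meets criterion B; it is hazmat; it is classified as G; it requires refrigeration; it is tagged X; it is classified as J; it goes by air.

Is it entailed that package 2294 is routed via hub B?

No

Forward chaining from the given facts derives: is consolidated, is classified as N, is in state K, has marker M, is delivered, is insured, is classified as F1, is classified as D, is international, is returned to sender, has marker Q, has attribute B1.
Rules concluding "it is routed via hub B": R13 needs "it meets criterion V1"; R27 needs "it requires a signature" — none of these are established.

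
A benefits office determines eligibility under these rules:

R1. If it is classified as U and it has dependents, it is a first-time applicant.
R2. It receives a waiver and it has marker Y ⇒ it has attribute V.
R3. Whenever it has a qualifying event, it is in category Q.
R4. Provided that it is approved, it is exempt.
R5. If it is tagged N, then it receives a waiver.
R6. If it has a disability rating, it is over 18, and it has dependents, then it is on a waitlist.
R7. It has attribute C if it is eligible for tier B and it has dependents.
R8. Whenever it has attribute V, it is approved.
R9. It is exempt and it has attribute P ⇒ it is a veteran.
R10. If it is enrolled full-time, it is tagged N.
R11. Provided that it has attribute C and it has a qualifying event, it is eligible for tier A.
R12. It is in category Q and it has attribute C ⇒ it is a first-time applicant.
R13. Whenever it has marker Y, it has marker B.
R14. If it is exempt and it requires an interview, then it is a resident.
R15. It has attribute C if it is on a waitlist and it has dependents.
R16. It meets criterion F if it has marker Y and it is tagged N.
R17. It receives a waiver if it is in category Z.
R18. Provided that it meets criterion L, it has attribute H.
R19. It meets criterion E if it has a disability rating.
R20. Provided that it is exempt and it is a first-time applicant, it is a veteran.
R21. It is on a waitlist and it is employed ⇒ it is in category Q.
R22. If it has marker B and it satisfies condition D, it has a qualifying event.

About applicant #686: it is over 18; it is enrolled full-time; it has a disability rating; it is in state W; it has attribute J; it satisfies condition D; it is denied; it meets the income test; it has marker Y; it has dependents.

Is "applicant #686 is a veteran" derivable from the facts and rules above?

By R6 (it has a disability rating, it is over 18, it has dependents): it is on a waitlist.
By R10 (it is enrolled full-time): it is tagged N.
By R13 (it has marker Y): it has marker B.
By R15 (it is on a waitlist, it has dependents): it has attribute C.
By R22 (it has marker B, it satisfies condition D): it has a qualifying event.
By R3 (it has a qualifying event): it is in category Q.
By R5 (it is tagged N): it receives a waiver.
By R12 (it is in category Q, it has attribute C): it is a first-time applicant.
By R2 (it receives a waiver, it has marker Y): it has attribute V.
By R8 (it has attribute V): it is approved.
By R4 (it is approved): it is exempt.
By R20 (it is exempt, it is a first-time applicant): it is a veteran.

Yes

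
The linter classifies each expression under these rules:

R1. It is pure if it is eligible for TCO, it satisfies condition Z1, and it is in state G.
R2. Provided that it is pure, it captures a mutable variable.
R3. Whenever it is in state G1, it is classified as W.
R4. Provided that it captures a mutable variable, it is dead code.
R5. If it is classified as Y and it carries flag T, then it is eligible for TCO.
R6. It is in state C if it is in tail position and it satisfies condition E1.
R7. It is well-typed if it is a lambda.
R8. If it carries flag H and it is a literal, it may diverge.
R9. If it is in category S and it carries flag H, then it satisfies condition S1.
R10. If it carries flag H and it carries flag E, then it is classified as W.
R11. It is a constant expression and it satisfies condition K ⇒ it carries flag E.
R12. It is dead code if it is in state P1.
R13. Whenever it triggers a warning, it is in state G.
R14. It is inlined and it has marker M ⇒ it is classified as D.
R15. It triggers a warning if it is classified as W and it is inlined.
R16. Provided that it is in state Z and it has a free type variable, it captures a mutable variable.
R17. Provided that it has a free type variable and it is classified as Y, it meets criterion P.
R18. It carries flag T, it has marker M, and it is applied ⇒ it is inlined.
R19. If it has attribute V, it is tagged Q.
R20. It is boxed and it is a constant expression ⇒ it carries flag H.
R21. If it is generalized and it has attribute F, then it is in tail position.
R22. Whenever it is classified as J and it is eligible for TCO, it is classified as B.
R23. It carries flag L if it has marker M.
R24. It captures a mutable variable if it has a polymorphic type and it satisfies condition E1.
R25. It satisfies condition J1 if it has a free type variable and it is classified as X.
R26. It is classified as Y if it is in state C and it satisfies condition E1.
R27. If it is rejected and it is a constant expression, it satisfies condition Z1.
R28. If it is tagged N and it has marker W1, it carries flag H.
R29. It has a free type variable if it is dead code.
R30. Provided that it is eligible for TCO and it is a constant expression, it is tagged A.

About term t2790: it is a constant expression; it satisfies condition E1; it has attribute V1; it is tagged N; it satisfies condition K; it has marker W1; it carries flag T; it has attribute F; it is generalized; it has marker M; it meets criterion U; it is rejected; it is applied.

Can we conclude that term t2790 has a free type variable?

By R11 (it is a constant expression, it satisfies condition K): it carries flag E.
By R18 (it carries flag T, it has marker M, it is applied): it is inlined.
By R21 (it is generalized, it has attribute F): it is in tail position.
By R27 (it is rejected, it is a constant expression): it satisfies condition Z1.
By R28 (it is tagged N, it has marker W1): it carries flag H.
By R6 (it is in tail position, it satisfies condition E1): it is in state C.
By R10 (it carries flag H, it carries flag E): it is classified as W.
By R15 (it is classified as W, it is inlined): it triggers a warning.
By R26 (it is in state C, it satisfies condition E1): it is classified as Y.
By R5 (it is classified as Y, it carries flag T): it is eligible for TCO.
By R13 (it triggers a warning): it is in state G.
By R1 (it is eligible for TCO, it satisfies condition Z1, it is in state G): it is pure.
By R2 (it is pure): it captures a mutable variable.
By R4 (it captures a mutable variable): it is dead code.
By R29 (it is dead code): it has a free type variable.

Yes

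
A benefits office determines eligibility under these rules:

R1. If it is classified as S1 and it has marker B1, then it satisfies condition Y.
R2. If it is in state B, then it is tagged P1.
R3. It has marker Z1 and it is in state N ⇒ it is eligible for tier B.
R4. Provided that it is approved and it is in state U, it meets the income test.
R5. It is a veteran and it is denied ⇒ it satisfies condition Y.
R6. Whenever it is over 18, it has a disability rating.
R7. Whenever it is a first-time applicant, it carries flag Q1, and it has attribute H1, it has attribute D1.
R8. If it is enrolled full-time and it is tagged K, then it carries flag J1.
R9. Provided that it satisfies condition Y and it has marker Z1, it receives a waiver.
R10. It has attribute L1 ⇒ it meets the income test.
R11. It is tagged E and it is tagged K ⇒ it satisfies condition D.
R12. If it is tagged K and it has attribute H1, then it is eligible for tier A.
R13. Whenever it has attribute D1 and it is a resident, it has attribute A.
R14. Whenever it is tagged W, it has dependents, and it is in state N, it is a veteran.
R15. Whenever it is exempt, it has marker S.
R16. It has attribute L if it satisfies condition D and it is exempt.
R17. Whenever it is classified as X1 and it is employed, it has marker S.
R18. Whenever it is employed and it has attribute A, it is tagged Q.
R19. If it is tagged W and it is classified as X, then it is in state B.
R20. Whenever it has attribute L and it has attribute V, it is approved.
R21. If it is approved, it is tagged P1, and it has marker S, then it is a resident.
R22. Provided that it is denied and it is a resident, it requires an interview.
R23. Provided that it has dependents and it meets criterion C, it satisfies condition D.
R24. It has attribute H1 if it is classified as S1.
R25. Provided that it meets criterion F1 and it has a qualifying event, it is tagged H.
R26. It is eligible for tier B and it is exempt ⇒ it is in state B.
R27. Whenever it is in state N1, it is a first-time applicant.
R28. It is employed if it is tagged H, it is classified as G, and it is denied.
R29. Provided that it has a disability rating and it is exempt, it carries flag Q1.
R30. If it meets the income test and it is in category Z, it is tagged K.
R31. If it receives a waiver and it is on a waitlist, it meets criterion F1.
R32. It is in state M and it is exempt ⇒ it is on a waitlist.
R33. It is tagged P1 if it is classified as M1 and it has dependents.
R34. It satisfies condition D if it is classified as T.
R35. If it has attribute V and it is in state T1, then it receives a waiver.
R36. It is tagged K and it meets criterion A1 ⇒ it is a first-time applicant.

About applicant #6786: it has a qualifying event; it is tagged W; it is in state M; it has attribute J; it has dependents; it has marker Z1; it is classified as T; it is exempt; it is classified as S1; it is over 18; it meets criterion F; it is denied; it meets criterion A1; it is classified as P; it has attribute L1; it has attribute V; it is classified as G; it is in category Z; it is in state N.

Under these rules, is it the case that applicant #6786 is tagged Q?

Yes

By R3 (it has marker Z1, it is in state N): it is eligible for tier B.
By R6 (it is over 18): it has a disability rating.
By R10 (it has attribute L1): it meets the income test.
By R14 (it is tagged W, it has dependents, it is in state N): it is a veteran.
By R15 (it is exempt): it has marker S.
By R24 (it is classified as S1): it has attribute H1.
By R26 (it is eligible for tier B, it is exempt): it is in state B.
By R29 (it has a disability rating, it is exempt): it carries flag Q1.
By R30 (it meets the income test, it is in category Z): it is tagged K.
By R32 (it is in state M, it is exempt): it is on a waitlist.
By R34 (it is classified as T): it satisfies condition D.
By R36 (it is tagged K, it meets criterion A1): it is a first-time applicant.
By R2 (it is in state B): it is tagged P1.
By R5 (it is a veteran, it is denied): it satisfies condition Y.
By R7 (it is a first-time applicant, it carries flag Q1, it has attribute H1): it has attribute D1.
By R9 (it satisfies condition Y, it has marker Z1): it receives a waiver.
By R16 (it satisfies condition D, it is exempt): it has attribute L.
By R20 (it has attribute L, it has attribute V): it is approved.
By R21 (it is approved, it is tagged P1, it has marker S): it is a resident.
By R31 (it receives a waiver, it is on a waitlist): it meets criterion F1.
By R13 (it has attribute D1, it is a resident): it has attribute A.
By R25 (it meets criterion F1, it has a qualifying event): it is tagged H.
By R28 (it is tagged H, it is classified as G, it is denied): it is employed.
By R18 (it is employed, it has attribute A): it is tagged Q.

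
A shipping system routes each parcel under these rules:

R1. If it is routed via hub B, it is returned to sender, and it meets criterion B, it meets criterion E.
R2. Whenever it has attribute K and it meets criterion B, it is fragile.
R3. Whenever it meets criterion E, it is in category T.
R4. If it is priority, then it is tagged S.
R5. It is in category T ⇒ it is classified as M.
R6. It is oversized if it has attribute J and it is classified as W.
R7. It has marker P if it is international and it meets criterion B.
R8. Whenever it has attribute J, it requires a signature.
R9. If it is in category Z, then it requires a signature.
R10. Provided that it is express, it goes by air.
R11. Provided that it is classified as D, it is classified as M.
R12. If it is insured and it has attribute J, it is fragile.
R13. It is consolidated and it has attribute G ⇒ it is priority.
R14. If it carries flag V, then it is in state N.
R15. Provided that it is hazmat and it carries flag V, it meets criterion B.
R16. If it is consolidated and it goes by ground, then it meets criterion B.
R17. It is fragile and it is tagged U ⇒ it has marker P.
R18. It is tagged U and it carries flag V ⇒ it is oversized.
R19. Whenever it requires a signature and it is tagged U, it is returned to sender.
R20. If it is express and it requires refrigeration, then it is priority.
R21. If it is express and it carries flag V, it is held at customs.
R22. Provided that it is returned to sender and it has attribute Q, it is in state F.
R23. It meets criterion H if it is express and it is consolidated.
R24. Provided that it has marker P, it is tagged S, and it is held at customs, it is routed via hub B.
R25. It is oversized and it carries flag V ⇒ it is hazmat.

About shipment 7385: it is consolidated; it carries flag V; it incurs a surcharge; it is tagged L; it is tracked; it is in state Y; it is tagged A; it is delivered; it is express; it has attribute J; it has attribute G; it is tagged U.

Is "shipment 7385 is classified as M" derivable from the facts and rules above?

No

Forward chaining from the given facts derives: requires a signature, goes by air, is priority, is in state N, is oversized, is returned to sender, is held at customs, meets criterion H, is hazmat, is tagged S, meets criterion B.
Rules concluding "it is classified as M": R5 needs "it is in category T"; R11 needs "it is classified as D" — none of these are established.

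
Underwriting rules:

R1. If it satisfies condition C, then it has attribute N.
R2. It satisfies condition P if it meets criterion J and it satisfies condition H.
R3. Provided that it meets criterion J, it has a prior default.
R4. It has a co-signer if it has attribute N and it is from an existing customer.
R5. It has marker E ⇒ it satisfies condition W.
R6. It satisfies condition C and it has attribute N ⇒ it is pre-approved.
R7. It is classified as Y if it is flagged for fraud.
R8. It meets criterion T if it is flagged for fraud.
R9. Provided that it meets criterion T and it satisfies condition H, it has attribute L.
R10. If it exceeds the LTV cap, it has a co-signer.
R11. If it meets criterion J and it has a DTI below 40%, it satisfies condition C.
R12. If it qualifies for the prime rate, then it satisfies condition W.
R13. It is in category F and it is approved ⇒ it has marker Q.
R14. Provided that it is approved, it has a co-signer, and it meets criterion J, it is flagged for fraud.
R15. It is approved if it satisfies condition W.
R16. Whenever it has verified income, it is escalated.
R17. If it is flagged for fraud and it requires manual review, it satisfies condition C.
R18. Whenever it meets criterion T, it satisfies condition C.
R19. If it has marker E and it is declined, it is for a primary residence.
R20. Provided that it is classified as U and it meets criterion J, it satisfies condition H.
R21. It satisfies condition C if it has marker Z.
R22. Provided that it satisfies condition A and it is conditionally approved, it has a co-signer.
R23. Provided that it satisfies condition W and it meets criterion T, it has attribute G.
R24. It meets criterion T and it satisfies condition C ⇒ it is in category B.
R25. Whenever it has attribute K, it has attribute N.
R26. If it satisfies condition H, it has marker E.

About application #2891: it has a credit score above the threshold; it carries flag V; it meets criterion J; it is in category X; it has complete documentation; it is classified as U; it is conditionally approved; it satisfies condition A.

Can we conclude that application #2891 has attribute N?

Yes

By R20 (it is classified as U, it meets criterion J): it satisfies condition H.
By R22 (it satisfies condition A, it is conditionally approved): it has a co-signer.
By R26 (it satisfies condition H): it has marker E.
By R5 (it has marker E): it satisfies condition W.
By R15 (it satisfies condition W): it is approved.
By R14 (it is approved, it has a co-signer, it meets criterion J): it is flagged for fraud.
By R8 (it is flagged for fraud): it meets criterion T.
By R18 (it meets criterion T): it satisfies condition C.
By R1 (it satisfies condition C): it has attribute N.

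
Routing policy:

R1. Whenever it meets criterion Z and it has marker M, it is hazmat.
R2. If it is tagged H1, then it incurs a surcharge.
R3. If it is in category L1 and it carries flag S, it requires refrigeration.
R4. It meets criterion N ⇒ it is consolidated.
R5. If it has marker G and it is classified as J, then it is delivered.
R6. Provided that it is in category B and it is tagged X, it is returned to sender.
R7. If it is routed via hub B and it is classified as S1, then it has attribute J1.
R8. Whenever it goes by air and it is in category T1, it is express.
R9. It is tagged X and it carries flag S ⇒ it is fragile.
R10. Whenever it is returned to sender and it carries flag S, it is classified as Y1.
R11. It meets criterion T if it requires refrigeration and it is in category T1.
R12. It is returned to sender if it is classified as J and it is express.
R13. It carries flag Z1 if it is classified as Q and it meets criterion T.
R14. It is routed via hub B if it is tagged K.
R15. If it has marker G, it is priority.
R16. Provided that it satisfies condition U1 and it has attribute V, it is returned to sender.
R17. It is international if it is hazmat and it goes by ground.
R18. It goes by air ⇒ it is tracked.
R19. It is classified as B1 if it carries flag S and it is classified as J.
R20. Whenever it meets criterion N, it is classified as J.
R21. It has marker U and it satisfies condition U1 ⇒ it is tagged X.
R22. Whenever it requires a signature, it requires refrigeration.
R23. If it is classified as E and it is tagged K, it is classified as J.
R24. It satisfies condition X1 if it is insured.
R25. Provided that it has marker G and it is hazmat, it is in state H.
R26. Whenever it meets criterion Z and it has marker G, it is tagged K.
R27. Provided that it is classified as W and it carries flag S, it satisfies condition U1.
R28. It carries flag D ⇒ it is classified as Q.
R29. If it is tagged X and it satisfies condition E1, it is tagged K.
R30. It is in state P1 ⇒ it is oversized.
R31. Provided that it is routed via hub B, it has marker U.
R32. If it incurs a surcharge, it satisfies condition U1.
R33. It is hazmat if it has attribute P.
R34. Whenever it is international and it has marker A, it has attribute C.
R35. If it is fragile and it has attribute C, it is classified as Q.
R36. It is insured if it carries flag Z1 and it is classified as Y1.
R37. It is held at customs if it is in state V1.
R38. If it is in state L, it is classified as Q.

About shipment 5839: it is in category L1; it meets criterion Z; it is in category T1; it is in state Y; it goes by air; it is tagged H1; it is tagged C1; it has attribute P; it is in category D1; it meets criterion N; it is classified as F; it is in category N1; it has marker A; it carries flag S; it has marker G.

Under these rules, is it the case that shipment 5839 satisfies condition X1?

No

Forward chaining from the given facts derives: incurs a surcharge, requires refrigeration, is consolidated, is express, meets criterion T, is priority, is tracked, is classified as J, is tagged K, satisfies condition U1, is hazmat, is delivered, is returned to sender, is routed via hub B, is classified as B1, is in state H, has marker U, is classified as Y1, is tagged X, is fragile.
The only rule concluding "it satisfies condition X1" is R24, which needs "it is insured"; that is never established.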